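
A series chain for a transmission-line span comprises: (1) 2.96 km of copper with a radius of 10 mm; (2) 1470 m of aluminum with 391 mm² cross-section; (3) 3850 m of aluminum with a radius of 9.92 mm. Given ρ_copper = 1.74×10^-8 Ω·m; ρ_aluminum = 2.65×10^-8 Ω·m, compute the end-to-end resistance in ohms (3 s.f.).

0.594 Ω

Seg 1: A = πr² = π(1.0000e-02 m)² = 3.142e-04 m²
R_1 = (1.74×10^-8)(2960)/(3.142e-04) = 0.1639 Ω
Seg 2: A = 391 mm² = 3.910e-04 m²
R_2 = (2.65×10^-8)(1470)/(3.910e-04) = 0.09963 Ω
Seg 3: A = πr² = π(9.9200e-03 m)² = 3.092e-04 m²
R_3 = (2.65×10^-8)(3850)/(3.092e-04) = 0.33 Ω
R_total = R_1 + R_2 + R_3 = 0.594 Ω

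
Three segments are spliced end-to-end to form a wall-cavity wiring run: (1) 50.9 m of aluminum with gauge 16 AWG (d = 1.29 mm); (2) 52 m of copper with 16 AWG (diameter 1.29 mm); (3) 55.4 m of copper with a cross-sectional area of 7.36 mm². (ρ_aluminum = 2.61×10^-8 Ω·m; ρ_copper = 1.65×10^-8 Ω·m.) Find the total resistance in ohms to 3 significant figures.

Seg 1: A = π(1.29/2 mm)² = π(6.4500e-04 m)² = 1.307e-06 m²
R_1 = (2.61×10^-8)(50.9)/(1.307e-06) = 1.016 Ω
Seg 2: A = π(1.29/2 mm)² = π(6.4500e-04 m)² = 1.307e-06 m²
R_2 = (1.65×10^-8)(52)/(1.307e-06) = 0.6565 Ω
Seg 3: A = 7.36 mm² = 7.360e-06 m²
R_3 = (1.65×10^-8)(55.4)/(7.360e-06) = 0.1242 Ω
R_total = R_1 + R_2 + R_3 = 1.80 Ω

1.80 Ω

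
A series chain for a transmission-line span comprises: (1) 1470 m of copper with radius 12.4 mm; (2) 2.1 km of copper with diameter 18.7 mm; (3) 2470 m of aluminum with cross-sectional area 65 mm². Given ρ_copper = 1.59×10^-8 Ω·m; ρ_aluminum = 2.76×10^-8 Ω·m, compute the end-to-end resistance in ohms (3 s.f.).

Seg 1: A = πr² = π(1.2400e-02 m)² = 4.831e-04 m²
R_1 = (1.59×10^-8)(1470)/(4.831e-04) = 0.04839 Ω
Seg 2: A = π(d/2)² = π(9.3500e-03 m)² = 2.746e-04 m²
R_2 = (1.59×10^-8)(2100)/(2.746e-04) = 0.1216 Ω
Seg 3: A = 65 mm² = 6.500e-05 m²
R_3 = (2.76×10^-8)(2470)/(6.500e-05) = 1.049 Ω
R_total = R_1 + R_2 + R_3 = 1.22 Ω

1.22 Ω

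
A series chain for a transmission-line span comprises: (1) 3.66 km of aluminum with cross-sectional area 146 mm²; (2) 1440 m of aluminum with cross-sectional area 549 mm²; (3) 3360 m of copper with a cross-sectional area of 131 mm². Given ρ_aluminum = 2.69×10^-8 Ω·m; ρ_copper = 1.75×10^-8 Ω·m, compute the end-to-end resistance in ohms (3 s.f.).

Seg 1: A = 146 mm² = 1.460e-04 m²
R_1 = (2.69×10^-8)(3660)/(1.460e-04) = 0.6743 Ω
Seg 2: A = 549 mm² = 5.490e-04 m²
R_2 = (2.69×10^-8)(1440)/(5.490e-04) = 0.07056 Ω
Seg 3: A = 131 mm² = 1.310e-04 m²
R_3 = (1.75×10^-8)(3360)/(1.310e-04) = 0.4489 Ω
R_total = R_1 + R_2 + R_3 = 1.19 Ω

1.19 Ω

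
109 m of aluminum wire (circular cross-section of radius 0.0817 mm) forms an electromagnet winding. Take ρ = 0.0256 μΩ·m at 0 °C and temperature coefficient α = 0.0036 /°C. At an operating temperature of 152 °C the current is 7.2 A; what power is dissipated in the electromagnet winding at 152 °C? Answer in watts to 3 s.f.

ρ = 0.0256 μΩ·m = 2.56×10^-8 Ω·m
A = πr² = π(8.1700e-05 m)² = 2.097e-08 m²
R₍0₎ = ρL/A = (2.56×10^-8)(109)/(2.097e-08) = 133.1 Ω
R₍152₎ = R₍0₎(1 + αΔT) = 133.1 × (1 + 0.0036×152) = 205.9 Ω
P = I²R = (7.2)² × 205.9 = 10700 W

10700 W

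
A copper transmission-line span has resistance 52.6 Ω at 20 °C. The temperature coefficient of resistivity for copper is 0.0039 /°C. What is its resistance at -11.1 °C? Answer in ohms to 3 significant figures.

46.2 Ω

ΔT = -11.1 − 20 = -31.1 °C
R = R₀(1 + αΔT) = 52.6 × (1 + 0.0039×-31.1) = 52.6 × 0.8787 = 46.2 Ω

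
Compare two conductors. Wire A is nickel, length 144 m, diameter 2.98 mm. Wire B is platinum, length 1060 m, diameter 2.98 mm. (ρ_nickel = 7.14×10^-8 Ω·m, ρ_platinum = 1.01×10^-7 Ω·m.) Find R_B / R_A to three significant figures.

R ∝ ρL/d², so R_B/R_A = (ρ_B/ρ_A) × (L_B/L_A)
= (1.01×10^-7/7.14×10^-8) × (1060/144) = 10.4

10.4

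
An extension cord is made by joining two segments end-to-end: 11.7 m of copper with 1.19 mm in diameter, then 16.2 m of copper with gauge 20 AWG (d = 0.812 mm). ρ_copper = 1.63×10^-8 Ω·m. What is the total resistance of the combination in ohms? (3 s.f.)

0.681 Ω

Segment 1: A = π(d/2)² = π(5.9500e-04 m)² = 1.112e-06 m²
R₁ = ρL/A = (1.63×10^-8)(11.7)/(1.112e-06) = 0.1715 Ω
Segment 2: A = π(0.812/2 mm)² = π(4.0600e-04 m)² = 5.178e-07 m²
R₂ = (1.63×10^-8)(16.2)/(5.178e-07) = 0.5099 Ω
R = R₁ + R₂ = 0.681 Ω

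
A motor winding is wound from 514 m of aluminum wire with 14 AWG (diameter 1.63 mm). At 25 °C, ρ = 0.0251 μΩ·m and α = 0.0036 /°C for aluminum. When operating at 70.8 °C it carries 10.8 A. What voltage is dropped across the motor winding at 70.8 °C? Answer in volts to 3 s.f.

77.8 V

ρ = 0.0251 μΩ·m = 2.51×10^-8 Ω·m
A = π(1.63/2 mm)² = π(8.1500e-04 m)² = 2.087e-06 m²
R₍25₎ = ρL/A = (2.51×10^-8)(514)/(2.087e-06) = 6.183 Ω
R₍70.8₎ = R₍25₎(1 + αΔT) = 6.183 × (1 + 0.0036×45.8) = 7.202 Ω
V = IR = 10.8 × 7.202 = 77.8 V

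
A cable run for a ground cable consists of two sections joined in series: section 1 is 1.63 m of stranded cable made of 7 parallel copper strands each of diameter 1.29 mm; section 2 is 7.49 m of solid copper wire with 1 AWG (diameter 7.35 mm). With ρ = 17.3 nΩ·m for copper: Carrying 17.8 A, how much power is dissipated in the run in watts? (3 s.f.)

1.94 W

ρ = 17.3 nΩ·m = 1.73×10^-8 Ω·m
Section 1: A_strand = π(6.4500e-04)² = 1.307e-06 m²; R₁ = ρL/(N·A_s) = (1.73×10^-8)(1.63)/(7×1.307e-06) = 0.003082 Ω
Section 2: A = π(7.35/2 mm)² = π(3.6750e-03 m)² = 4.243e-05 m²
R₂ = (1.73×10^-8)(7.49)/(4.243e-05) = 0.003054 Ω
R = R₁ + R₂ = 0.006136 Ω
P = I²R = (17.8)² × 0.006136 = 1.94 W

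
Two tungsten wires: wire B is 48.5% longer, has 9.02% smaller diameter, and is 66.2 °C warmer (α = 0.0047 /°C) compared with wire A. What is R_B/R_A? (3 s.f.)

R ∝ ρL/d² with ρ ∝ (1+αΔT), so R_B/R_A = (1 + 48.5/100) × (1 − 9.02/100)⁻² × (1 + 0.0047×66.2)
= 1.485 × 1.208 × 1.311 = 2.35

2.35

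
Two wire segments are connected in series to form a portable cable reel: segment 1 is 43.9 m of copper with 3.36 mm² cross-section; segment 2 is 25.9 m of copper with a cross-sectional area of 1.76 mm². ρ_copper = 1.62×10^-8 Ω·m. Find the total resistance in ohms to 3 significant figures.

0.450 Ω

Segment 1: A = 3.36 mm² = 3.360e-06 m²
R₁ = ρL/A = (1.62×10^-8)(43.9)/(3.360e-06) = 0.2117 Ω
Segment 2: A = 1.76 mm² = 1.760e-06 m²
R₂ = (1.62×10^-8)(25.9)/(1.760e-06) = 0.2384 Ω
R = R₁ + R₂ = 0.450 Ω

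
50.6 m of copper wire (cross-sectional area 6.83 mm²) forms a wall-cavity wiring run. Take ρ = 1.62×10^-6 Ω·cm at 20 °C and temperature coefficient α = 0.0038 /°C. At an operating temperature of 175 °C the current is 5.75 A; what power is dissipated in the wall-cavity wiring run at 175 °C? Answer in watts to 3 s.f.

ρ = 1.62×10^-6 Ω·cm = 1.62×10^-8 Ω·m
A = 6.83 mm² = 6.830e-06 m²
R₍20₎ = ρL/A = (1.62×10^-8)(50.6)/(6.830e-06) = 0.12 Ω
R₍175₎ = R₍20₎(1 + αΔT) = 0.12 × (1 + 0.0038×155) = 0.1907 Ω
P = I²R = (5.75)² × 0.1907 = 6.31 W

6.31 W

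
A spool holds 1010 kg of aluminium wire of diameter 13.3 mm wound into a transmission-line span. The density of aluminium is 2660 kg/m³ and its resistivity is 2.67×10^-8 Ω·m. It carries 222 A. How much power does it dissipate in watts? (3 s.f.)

A = π(d/2)² = π(6.6500e-03 m)² = 1.3893e-04 m²
L = m/(density·A) = 1010/(2660×1.3893e-04) = 2733 m
R = ρL/A = (2.67×10^-8)(2733)/(1.3893e-04) = 0.5252 Ω
P = I²R = (222)² × 0.5252 = 25900 W

25900 W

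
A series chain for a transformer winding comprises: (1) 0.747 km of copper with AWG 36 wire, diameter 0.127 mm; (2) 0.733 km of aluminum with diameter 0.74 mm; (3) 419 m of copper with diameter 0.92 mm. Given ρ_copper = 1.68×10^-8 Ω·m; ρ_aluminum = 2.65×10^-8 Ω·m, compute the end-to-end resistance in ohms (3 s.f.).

Seg 1: A = π(0.127/2 mm)² = π(6.3500e-05 m)² = 1.267e-08 m²
R_1 = (1.68×10^-8)(747)/(1.267e-08) = 990.7 Ω
Seg 2: A = π(d/2)² = π(3.7000e-04 m)² = 4.301e-07 m²
R_2 = (2.65×10^-8)(733)/(4.301e-07) = 45.16 Ω
Seg 3: A = π(d/2)² = π(4.6000e-04 m)² = 6.648e-07 m²
R_3 = (1.68×10^-8)(419)/(6.648e-07) = 10.59 Ω
R_total = R_1 + R_2 + R_3 = 1050 Ω

1050 Ω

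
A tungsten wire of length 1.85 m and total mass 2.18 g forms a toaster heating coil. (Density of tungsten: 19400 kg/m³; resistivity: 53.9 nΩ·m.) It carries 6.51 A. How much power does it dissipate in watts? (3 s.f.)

69.6 W

ρ = 53.9 nΩ·m = 5.39×10^-8 Ω·m
A = m/(density·L) = 0.00218/(19400×1.85) = 6.0741e-08 m²
R = ρL/A = (5.39×10^-8)(1.85)/(6.0741e-08) = 1.642 Ω
P = I²R = (6.51)² × 1.642 = 69.6 W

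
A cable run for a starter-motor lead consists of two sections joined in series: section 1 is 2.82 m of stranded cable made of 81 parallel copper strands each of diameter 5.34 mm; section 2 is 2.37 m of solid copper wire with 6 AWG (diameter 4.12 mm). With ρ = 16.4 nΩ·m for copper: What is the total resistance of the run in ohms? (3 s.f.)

0.00294 Ω

ρ = 16.4 nΩ·m = 1.64×10^-8 Ω·m
Section 1: A_strand = π(2.6700e-03)² = 2.240e-05 m²; R₁ = ρL/(N·A_s) = (1.64×10^-8)(2.82)/(81×2.240e-05) = 2.549×10^-5 Ω
Section 2: A = π(4.12/2 mm)² = π(2.0600e-03 m)² = 1.333e-05 m²
R₂ = (1.64×10^-8)(2.37)/(1.333e-05) = 0.002915 Ω
R = R₁ + R₂ = 0.00294 Ω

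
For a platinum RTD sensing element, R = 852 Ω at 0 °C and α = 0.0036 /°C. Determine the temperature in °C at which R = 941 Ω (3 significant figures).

R = R₀(1 + α(T − T₀)) ⇒ T = T₀ + (R/R₀ − 1)/α
T = 0 + (941/852 − 1)/0.0036 = 0 + (0.1045)/0.0036 = 29.0 °C

29.0 °C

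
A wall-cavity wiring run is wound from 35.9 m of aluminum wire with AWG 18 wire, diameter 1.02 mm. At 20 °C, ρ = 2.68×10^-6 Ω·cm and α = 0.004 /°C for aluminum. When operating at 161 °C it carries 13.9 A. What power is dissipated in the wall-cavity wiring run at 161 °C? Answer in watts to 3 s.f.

356 W

ρ = 2.68×10^-6 Ω·cm = 2.68×10^-8 Ω·m
A = π(1.02/2 mm)² = π(5.1000e-04 m)² = 8.171e-07 m²
R₍20₎ = ρL/A = (2.68×10^-8)(35.9)/(8.171e-07) = 1.177 Ω
R₍161₎ = R₍20₎(1 + αΔT) = 1.177 × (1 + 0.004×141) = 1.842 Ω
P = I²R = (13.9)² × 1.842 = 356 W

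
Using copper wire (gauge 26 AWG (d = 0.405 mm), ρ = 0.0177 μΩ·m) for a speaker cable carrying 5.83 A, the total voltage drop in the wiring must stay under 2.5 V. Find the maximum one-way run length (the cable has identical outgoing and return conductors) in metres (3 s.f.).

1.56 m

ρ = 0.0177 μΩ·m = 1.77×10^-8 Ω·m
A = π(0.405/2 mm)² = π(2.0250e-04 m)² = 1.288e-07 m²
L_max = V_max·A/(2·ρI) = (2.5)(1.288e-07)/(2×1.77×10^-8×5.83) = 1.56 m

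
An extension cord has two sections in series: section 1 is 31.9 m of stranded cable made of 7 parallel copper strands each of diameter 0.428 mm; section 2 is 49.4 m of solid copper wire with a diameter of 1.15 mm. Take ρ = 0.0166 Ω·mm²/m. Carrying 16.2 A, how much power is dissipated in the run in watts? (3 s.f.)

ρ = 0.0166 Ω·mm²/m = 1.66×10^-8 Ω·m
Section 1: A_strand = π(2.1400e-04)² = 1.439e-07 m²; R₁ = ρL/(N·A_s) = (1.66×10^-8)(31.9)/(7×1.439e-07) = 0.5258 Ω
Section 2: A = π(d/2)² = π(5.7500e-04 m)² = 1.039e-06 m²
R₂ = (1.66×10^-8)(49.4)/(1.039e-06) = 0.7895 Ω
R = R₁ + R₂ = 1.315 Ω
P = I²R = (16.2)² × 1.315 = 345 W

345 W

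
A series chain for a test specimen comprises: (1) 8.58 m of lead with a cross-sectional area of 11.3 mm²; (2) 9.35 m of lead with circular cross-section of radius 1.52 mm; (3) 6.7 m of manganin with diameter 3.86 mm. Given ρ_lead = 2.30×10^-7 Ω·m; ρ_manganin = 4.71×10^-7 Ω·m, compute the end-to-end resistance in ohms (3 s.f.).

Seg 1: A = 11.3 mm² = 1.130e-05 m²
R_1 = (2.30×10^-7)(8.58)/(1.130e-05) = 0.1746 Ω
Seg 2: A = πr² = π(1.5200e-03 m)² = 7.258e-06 m²
R_2 = (2.30×10^-7)(9.35)/(7.258e-06) = 0.2963 Ω
Seg 3: A = π(d/2)² = π(1.9300e-03 m)² = 1.170e-05 m²
R_3 = (4.71×10^-7)(6.7)/(1.170e-05) = 0.2697 Ω
R_total = R_1 + R_2 + R_3 = 0.741 Ω

0.741 Ω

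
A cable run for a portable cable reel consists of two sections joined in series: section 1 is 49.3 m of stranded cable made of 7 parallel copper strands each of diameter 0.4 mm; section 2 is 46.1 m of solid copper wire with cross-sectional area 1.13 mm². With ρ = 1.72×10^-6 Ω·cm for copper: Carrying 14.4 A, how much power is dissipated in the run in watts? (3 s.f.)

345 W

ρ = 1.72×10^-6 Ω·cm = 1.72×10^-8 Ω·m
Section 1: A_strand = π(2.0000e-04)² = 1.257e-07 m²; R₁ = ρL/(N·A_s) = (1.72×10^-8)(49.3)/(7×1.257e-07) = 0.964 Ω
Section 2: A = 1.13 mm² = 1.130e-06 m²
R₂ = (1.72×10^-8)(46.1)/(1.130e-06) = 0.7017 Ω
R = R₁ + R₂ = 1.666 Ω
P = I²R = (14.4)² × 1.666 = 345 W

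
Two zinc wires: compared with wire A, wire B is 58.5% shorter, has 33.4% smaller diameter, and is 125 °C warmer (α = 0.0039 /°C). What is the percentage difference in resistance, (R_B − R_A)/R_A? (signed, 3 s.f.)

R ∝ ρL/d² with ρ ∝ (1+αΔT), so R_B/R_A = (1 − 58.5/100) × (1 − 33.4/100)⁻² × (1 + 0.0039×125)
= 0.415 × 2.255 × 1.488 = 1.392
(R_B − R_A)/R_A = 1.392 − 1 = 39.2%

39.2%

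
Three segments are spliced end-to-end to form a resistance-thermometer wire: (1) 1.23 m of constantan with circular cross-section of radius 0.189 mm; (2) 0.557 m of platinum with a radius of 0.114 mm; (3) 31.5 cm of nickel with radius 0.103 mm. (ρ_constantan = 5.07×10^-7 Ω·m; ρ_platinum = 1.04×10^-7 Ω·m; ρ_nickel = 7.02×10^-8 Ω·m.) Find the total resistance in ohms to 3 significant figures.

7.64 Ω

Seg 1: A = πr² = π(1.8900e-04 m)² = 1.122e-07 m²
R_1 = (5.07×10^-7)(1.23)/(1.122e-07) = 5.557 Ω
Seg 2: A = πr² = π(1.1400e-04 m)² = 4.083e-08 m²
R_2 = (1.04×10^-7)(0.557)/(4.083e-08) = 1.419 Ω
Seg 3: A = πr² = π(1.0300e-04 m)² = 3.333e-08 m²
R_3 = (7.02×10^-8)(0.315)/(3.333e-08) = 0.6635 Ω
R_total = R_1 + R_2 + R_3 = 7.64 Ω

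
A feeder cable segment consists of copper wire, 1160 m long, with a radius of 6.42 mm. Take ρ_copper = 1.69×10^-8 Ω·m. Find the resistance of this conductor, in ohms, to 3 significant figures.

A = πr² = π(6.4200e-03 m)² = 1.295e-04 m²
R = ρL/A = (1.69×10^-8)(1160 m)/(1.295e-04 m²) = 0.151 Ω

0.151 Ω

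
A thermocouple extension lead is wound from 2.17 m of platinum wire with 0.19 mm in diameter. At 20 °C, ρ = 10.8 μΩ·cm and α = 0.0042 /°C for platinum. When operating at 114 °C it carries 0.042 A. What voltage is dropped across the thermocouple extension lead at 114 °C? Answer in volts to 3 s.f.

ρ = 10.8 μΩ·cm = 1.08×10^-7 Ω·m
A = π(d/2)² = π(9.5000e-05 m)² = 2.835e-08 m²
R₍20₎ = ρL/A = (1.08×10^-7)(2.17)/(2.835e-08) = 8.266 Ω
R₍114₎ = R₍20₎(1 + αΔT) = 8.266 × (1 + 0.0042×94) = 11.53 Ω
V = IR = 0.042 × 11.53 = 0.484 V

0.484 V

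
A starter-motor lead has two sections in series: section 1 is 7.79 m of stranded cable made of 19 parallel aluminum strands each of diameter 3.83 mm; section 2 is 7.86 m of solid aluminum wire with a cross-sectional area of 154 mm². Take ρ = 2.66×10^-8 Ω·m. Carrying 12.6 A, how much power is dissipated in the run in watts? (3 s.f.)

Section 1: A_strand = π(1.9150e-03)² = 1.152e-05 m²; R₁ = ρL/(N·A_s) = (2.66×10^-8)(7.79)/(19×1.152e-05) = 9.466×10^-4 Ω
Section 2: A = 154 mm² = 1.540e-04 m²
R₂ = (2.66×10^-8)(7.86)/(1.540e-04) = 0.001358 Ω
R = R₁ + R₂ = 0.002304 Ω
P = I²R = (12.6)² × 0.002304 = 0.366 W

0.366 W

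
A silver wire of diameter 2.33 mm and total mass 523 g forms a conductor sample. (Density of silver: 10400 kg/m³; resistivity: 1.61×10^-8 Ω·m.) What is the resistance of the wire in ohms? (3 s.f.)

0.0445 Ω

A = π(d/2)² = π(1.1650e-03 m)² = 4.2638e-06 m²
L = m/(density·A) = 0.523/(10400×4.2638e-06) = 11.79 m
R = ρL/A = (1.61×10^-8)(11.79)/(4.2638e-06) = 0.0445 Ω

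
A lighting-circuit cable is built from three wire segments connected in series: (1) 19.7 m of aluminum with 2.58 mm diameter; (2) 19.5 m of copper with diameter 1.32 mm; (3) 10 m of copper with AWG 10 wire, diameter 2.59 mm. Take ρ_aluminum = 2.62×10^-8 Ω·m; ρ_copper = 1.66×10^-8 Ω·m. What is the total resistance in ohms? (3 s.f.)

Seg 1: A = π(d/2)² = π(1.2900e-03 m)² = 5.228e-06 m²
R_1 = (2.62×10^-8)(19.7)/(5.228e-06) = 0.09873 Ω
Seg 2: A = π(d/2)² = π(6.6000e-04 m)² = 1.368e-06 m²
R_2 = (1.66×10^-8)(19.5)/(1.368e-06) = 0.2365 Ω
Seg 3: A = π(2.59/2 mm)² = π(1.2950e-03 m)² = 5.269e-06 m²
R_3 = (1.66×10^-8)(10)/(5.269e-06) = 0.03151 Ω
R_total = R_1 + R_2 + R_3 = 0.367 Ω

0.367 Ω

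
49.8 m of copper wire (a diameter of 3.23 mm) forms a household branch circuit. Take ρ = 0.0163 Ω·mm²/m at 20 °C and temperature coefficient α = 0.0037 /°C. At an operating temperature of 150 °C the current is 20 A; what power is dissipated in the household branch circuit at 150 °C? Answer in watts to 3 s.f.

ρ = 0.0163 Ω·mm²/m = 1.63×10^-8 Ω·m
A = π(d/2)² = π(1.6150e-03 m)² = 8.194e-06 m²
R₍20₎ = ρL/A = (1.63×10^-8)(49.8)/(8.194e-06) = 0.09907 Ω
R₍150₎ = R₍20₎(1 + αΔT) = 0.09907 × (1 + 0.0037×130) = 0.1467 Ω
P = I²R = (20)² × 0.1467 = 58.7 W

58.7 W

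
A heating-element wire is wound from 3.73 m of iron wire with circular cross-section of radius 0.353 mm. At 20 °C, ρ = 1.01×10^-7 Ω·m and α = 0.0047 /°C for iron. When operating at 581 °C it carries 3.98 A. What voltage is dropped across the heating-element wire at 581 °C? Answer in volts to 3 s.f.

13.9 V

A = πr² = π(3.5300e-04 m)² = 3.915e-07 m²
R₍20₎ = ρL/A = (1.01×10^-7)(3.73)/(3.915e-07) = 0.9623 Ω
R₍581₎ = R₍20₎(1 + αΔT) = 0.9623 × (1 + 0.0047×561) = 3.5 Ω
V = IR = 3.98 × 3.5 = 13.9 V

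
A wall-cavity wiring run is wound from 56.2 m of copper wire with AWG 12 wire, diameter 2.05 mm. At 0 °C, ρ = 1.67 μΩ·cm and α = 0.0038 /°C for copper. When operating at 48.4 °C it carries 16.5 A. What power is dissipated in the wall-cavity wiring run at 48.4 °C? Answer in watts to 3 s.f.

91.7 W

ρ = 1.67 μΩ·cm = 1.67×10^-8 Ω·m
A = π(2.05/2 mm)² = π(1.0250e-03 m)² = 3.301e-06 m²
R₍0₎ = ρL/A = (1.67×10^-8)(56.2)/(3.301e-06) = 0.2844 Ω
R₍48.4₎ = R₍0₎(1 + αΔT) = 0.2844 × (1 + 0.0038×48.4) = 0.3366 Ω
P = I²R = (16.5)² × 0.3366 = 91.7 W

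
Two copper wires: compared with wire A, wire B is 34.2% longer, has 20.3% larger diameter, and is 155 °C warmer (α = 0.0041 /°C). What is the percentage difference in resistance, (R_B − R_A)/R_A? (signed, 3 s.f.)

51.7%

R ∝ ρL/d² with ρ ∝ (1+αΔT), so R_B/R_A = (1 + 34.2/100) × (1 + 20.3/100)⁻² × (1 + 0.0041×155)
= 1.342 × 0.691 × 1.635 = 1.517
(R_B − R_A)/R_A = 1.517 − 1 = 51.7%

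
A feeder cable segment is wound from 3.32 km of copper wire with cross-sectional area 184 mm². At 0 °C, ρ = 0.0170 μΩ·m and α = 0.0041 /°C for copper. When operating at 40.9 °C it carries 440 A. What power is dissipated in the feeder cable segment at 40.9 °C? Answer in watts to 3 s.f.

ρ = 0.0170 μΩ·m = 1.70×10^-8 Ω·m
A = 184 mm² = 1.840e-04 m²
R₍0₎ = ρL/A = (1.70×10^-8)(3320)/(1.840e-04) = 0.3067 Ω
R₍40.9₎ = R₍0₎(1 + αΔT) = 0.3067 × (1 + 0.0041×40.9) = 0.3582 Ω
P = I²R = (440)² × 0.3582 = 69300 W

69300 W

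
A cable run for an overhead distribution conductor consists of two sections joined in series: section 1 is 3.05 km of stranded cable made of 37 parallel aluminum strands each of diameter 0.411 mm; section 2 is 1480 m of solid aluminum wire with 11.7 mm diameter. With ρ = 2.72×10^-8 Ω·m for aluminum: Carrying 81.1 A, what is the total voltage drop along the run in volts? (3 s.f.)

Section 1: A_strand = π(2.0550e-04)² = 1.327e-07 m²; R₁ = ρL/(N·A_s) = (2.72×10^-8)(3050)/(37×1.327e-07) = 16.9 Ω
Section 2: A = π(d/2)² = π(5.8500e-03 m)² = 1.075e-04 m²
R₂ = (2.72×10^-8)(1480)/(1.075e-04) = 0.3744 Ω
R = R₁ + R₂ = 17.27 Ω
V = IR = 81.1 × 17.27 = 1400 V

1400 V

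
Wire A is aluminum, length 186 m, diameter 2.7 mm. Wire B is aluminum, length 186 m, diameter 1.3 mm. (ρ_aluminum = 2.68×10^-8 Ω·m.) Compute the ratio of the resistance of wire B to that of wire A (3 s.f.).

4.31

R ∝ ρL/d², so R_B/R_A = (d_A/d_B)²
= (2.7/1.3)² = 4.31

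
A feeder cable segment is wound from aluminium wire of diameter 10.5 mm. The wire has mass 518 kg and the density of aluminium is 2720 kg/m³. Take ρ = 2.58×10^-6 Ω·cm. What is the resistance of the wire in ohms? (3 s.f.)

ρ = 2.58×10^-6 Ω·cm = 2.58×10^-8 Ω·m
A = π(d/2)² = π(5.2500e-03 m)² = 8.6590e-05 m²
L = m/(density·A) = 518/(2720×8.6590e-05) = 2199 m
R = ρL/A = (2.58×10^-8)(2199)/(8.6590e-05) = 0.655 Ω

0.655 Ω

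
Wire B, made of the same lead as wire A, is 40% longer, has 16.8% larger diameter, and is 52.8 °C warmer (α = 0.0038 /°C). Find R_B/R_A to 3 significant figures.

R ∝ ρL/d² with ρ ∝ (1+αΔT), so R_B/R_A = (1 + 40/100) × (1 + 16.8/100)⁻² × (1 + 0.0038×52.8)
= 1.4 × 0.733 × 1.201 = 1.23

1.23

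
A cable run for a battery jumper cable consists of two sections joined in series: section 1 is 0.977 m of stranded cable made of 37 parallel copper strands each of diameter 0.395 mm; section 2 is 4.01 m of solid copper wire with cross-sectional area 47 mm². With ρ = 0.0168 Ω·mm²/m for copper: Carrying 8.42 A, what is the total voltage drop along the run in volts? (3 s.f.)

0.0425 V

ρ = 0.0168 Ω·mm²/m = 1.68×10^-8 Ω·m
Section 1: A_strand = π(1.9750e-04)² = 1.225e-07 m²; R₁ = ρL/(N·A_s) = (1.68×10^-8)(0.977)/(37×1.225e-07) = 0.00362 Ω
Section 2: A = 47 mm² = 4.700e-05 m²
R₂ = (1.68×10^-8)(4.01)/(4.700e-05) = 0.001433 Ω
R = R₁ + R₂ = 0.005053 Ω
V = IR = 8.42 × 0.005053 = 0.0425 V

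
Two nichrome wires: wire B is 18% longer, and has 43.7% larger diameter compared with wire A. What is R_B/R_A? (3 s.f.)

R ∝ L/d², so R_B/R_A = (1 + 18/100) × (1 + 43.7/100)⁻²
= 1.18 × 0.4843 = 0.571

0.571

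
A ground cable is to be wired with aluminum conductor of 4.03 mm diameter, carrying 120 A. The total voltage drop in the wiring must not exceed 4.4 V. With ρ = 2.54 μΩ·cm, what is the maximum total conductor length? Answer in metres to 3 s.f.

18.4 m

ρ = 2.54 μΩ·cm = 2.54×10^-8 Ω·m
A = π(d/2)² = π(2.0150e-03 m)² = 1.276e-05 m²
L_max = V_max·A/(1·ρI) = (4.4)(1.276e-05)/(2.54×10^-8×120) = 18.4 m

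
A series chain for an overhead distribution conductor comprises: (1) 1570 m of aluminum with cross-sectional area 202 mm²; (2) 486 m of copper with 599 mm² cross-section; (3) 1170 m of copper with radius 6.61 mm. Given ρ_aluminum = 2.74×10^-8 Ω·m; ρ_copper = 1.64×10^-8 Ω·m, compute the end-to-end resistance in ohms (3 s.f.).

Seg 1: A = 202 mm² = 2.020e-04 m²
R_1 = (2.74×10^-8)(1570)/(2.020e-04) = 0.213 Ω
Seg 2: A = 599 mm² = 5.990e-04 m²
R_2 = (1.64×10^-8)(486)/(5.990e-04) = 0.01331 Ω
Seg 3: A = πr² = π(6.6100e-03 m)² = 1.373e-04 m²
R_3 = (1.64×10^-8)(1170)/(1.373e-04) = 0.1398 Ω
R_total = R_1 + R_2 + R_3 = 0.366 Ω

0.366 Ω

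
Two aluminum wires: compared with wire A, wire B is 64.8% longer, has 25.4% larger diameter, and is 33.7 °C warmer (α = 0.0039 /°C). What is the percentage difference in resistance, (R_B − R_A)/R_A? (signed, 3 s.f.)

18.6%

R ∝ ρL/d² with ρ ∝ (1+αΔT), so R_B/R_A = (1 + 64.8/100) × (1 + 25.4/100)⁻² × (1 + 0.0039×33.7)
= 1.648 × 0.6359 × 1.131 = 1.186
(R_B − R_A)/R_A = 1.186 − 1 = 18.6%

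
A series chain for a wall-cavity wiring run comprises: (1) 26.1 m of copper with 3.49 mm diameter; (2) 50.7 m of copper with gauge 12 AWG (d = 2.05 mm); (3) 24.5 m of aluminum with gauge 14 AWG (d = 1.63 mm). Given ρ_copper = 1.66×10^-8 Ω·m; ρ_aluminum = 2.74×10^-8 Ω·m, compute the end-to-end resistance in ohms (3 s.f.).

0.622 Ω

Seg 1: A = π(d/2)² = π(1.7450e-03 m)² = 9.566e-06 m²
R_1 = (1.66×10^-8)(26.1)/(9.566e-06) = 0.04529 Ω
Seg 2: A = π(2.05/2 mm)² = π(1.0250e-03 m)² = 3.301e-06 m²
R_2 = (1.66×10^-8)(50.7)/(3.301e-06) = 0.255 Ω
Seg 3: A = π(1.63/2 mm)² = π(8.1500e-04 m)² = 2.087e-06 m²
R_3 = (2.74×10^-8)(24.5)/(2.087e-06) = 0.3217 Ω
R_total = R_1 + R_2 + R_3 = 0.622 Ω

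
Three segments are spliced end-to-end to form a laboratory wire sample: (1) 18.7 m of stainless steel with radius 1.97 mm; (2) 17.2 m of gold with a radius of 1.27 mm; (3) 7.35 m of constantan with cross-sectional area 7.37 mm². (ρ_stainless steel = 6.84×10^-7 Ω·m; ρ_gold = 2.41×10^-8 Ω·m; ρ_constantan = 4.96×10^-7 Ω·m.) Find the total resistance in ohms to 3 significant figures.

Seg 1: A = πr² = π(1.9700e-03 m)² = 1.219e-05 m²
R_1 = (6.84×10^-7)(18.7)/(1.219e-05) = 1.049 Ω
Seg 2: A = πr² = π(1.2700e-03 m)² = 5.067e-06 m²
R_2 = (2.41×10^-8)(17.2)/(5.067e-06) = 0.08181 Ω
Seg 3: A = 7.37 mm² = 7.370e-06 m²
R_3 = (4.96×10^-7)(7.35)/(7.370e-06) = 0.4947 Ω
R_total = R_1 + R_2 + R_3 = 1.63 Ω

1.63 Ω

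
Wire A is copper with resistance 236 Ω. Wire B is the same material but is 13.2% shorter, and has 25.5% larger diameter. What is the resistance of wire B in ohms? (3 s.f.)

R ∝ L/d², so R_B/R_A = (1 − 13.2/100) × (1 + 25.5/100)⁻²
= 0.868 × 0.6349 = 0.5511
R_B = 0.5511 × 236 = 130 Ω

130 Ω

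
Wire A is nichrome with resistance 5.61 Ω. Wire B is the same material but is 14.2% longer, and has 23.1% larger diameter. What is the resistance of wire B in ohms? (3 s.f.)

4.23 Ω

R ∝ L/d², so R_B/R_A = (1 + 14.2/100) × (1 + 23.1/100)⁻²
= 1.142 × 0.6599 = 0.7536
R_B = 0.7536 × 5.61 = 4.23 Ω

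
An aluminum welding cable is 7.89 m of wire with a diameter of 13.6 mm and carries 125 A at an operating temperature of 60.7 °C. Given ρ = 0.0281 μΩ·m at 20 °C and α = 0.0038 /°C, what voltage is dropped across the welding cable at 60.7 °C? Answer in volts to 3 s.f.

ρ = 0.0281 μΩ·m = 2.81×10^-8 Ω·m
A = π(d/2)² = π(6.8000e-03 m)² = 1.453e-04 m²
R₍20₎ = ρL/A = (2.81×10^-8)(7.89)/(1.453e-04) = 0.001526 Ω
R₍60.7₎ = R₍20₎(1 + αΔT) = 0.001526 × (1 + 0.0038×40.7) = 0.001762 Ω
V = IR = 125 × 0.001762 = 0.220 V

0.220 V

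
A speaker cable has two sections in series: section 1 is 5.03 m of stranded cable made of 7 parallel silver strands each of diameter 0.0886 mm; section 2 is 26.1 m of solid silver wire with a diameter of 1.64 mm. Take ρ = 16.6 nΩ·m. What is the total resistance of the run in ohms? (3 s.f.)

ρ = 16.6 nΩ·m = 1.66×10^-8 Ω·m
Section 1: A_strand = π(4.4300e-05)² = 6.165e-09 m²; R₁ = ρL/(N·A_s) = (1.66×10^-8)(5.03)/(7×6.165e-09) = 1.935 Ω
Section 2: A = π(d/2)² = π(8.2000e-04 m)² = 2.112e-06 m²
R₂ = (1.66×10^-8)(26.1)/(2.112e-06) = 0.2051 Ω
R = R₁ + R₂ = 2.14 Ω

2.14 Ω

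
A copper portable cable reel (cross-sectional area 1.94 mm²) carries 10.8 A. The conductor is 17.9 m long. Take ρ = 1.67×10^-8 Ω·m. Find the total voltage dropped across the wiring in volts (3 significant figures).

1.66 V

A = 1.94 mm² = 1.940e-06 m²
R = ρL/A = (1.67×10^-8)(17.9)/(1.940e-06) = 0.1541 Ω
V = IR = 10.8 × 0.1541 = 1.66 V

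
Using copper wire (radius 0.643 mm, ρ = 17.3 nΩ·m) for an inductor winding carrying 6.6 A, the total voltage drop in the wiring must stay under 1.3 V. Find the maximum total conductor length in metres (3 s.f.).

14.8 m

ρ = 17.3 nΩ·m = 1.73×10^-8 Ω·m
A = πr² = π(6.4300e-04 m)² = 1.299e-06 m²
L_max = V_max·A/(1·ρI) = (1.3)(1.299e-06)/(1.73×10^-8×6.6) = 14.8 m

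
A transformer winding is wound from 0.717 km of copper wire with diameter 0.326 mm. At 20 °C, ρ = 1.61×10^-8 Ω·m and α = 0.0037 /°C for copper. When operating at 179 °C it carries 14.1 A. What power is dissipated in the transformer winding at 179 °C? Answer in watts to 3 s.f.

A = π(d/2)² = π(1.6300e-04 m)² = 8.347e-08 m²
R₍20₎ = ρL/A = (1.61×10^-8)(717)/(8.347e-08) = 138.3 Ω
R₍179₎ = R₍20₎(1 + αΔT) = 138.3 × (1 + 0.0037×159) = 219.7 Ω
P = I²R = (14.1)² × 219.7 = 43700 W

43700 W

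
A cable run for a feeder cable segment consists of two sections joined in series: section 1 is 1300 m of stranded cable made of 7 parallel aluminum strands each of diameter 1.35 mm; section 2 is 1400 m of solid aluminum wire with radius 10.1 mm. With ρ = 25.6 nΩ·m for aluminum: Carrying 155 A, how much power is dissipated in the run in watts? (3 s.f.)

82500 W

ρ = 25.6 nΩ·m = 2.56×10^-8 Ω·m
Section 1: A_strand = π(6.7500e-04)² = 1.431e-06 m²; R₁ = ρL/(N·A_s) = (2.56×10^-8)(1300)/(7×1.431e-06) = 3.321 Ω
Section 2: A = πr² = π(1.0100e-02 m)² = 3.205e-04 m²
R₂ = (2.56×10^-8)(1400)/(3.205e-04) = 0.1118 Ω
R = R₁ + R₂ = 3.433 Ω
P = I²R = (155)² × 3.433 = 82500 W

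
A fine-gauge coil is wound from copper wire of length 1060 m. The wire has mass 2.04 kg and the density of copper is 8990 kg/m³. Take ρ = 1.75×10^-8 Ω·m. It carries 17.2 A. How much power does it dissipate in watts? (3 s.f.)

A = m/(density·L) = 2.04/(8990×1060) = 2.1407e-07 m²
R = ρL/A = (1.75×10^-8)(1060)/(2.1407e-07) = 86.65 Ω
P = I²R = (17.2)² × 86.65 = 25600 W

25600 W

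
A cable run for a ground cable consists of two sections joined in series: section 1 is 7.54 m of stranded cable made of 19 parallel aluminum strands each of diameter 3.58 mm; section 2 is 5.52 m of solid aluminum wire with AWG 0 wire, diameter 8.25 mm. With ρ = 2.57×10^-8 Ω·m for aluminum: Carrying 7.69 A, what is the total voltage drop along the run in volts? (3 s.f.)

0.0282 V

Section 1: A_strand = π(1.7900e-03)² = 1.007e-05 m²; R₁ = ρL/(N·A_s) = (2.57×10^-8)(7.54)/(19×1.007e-05) = 0.001013 Ω
Section 2: A = π(8.25/2 mm)² = π(4.1250e-03 m)² = 5.346e-05 m²
R₂ = (2.57×10^-8)(5.52)/(5.346e-05) = 0.002654 Ω
R = R₁ + R₂ = 0.003667 Ω
V = IR = 7.69 × 0.003667 = 0.0282 V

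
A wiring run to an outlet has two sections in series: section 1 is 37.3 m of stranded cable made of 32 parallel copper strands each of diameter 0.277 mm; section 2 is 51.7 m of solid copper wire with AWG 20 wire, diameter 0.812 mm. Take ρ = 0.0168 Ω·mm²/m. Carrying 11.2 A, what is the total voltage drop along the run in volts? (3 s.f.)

22.4 V

ρ = 0.0168 Ω·mm²/m = 1.68×10^-8 Ω·m
Section 1: A_strand = π(1.3850e-04)² = 6.026e-08 m²; R₁ = ρL/(N·A_s) = (1.68×10^-8)(37.3)/(32×6.026e-08) = 0.325 Ω
Section 2: A = π(0.812/2 mm)² = π(4.0600e-04 m)² = 5.178e-07 m²
R₂ = (1.68×10^-8)(51.7)/(5.178e-07) = 1.677 Ω
R = R₁ + R₂ = 2.002 Ω
V = IR = 11.2 × 2.002 = 22.4 V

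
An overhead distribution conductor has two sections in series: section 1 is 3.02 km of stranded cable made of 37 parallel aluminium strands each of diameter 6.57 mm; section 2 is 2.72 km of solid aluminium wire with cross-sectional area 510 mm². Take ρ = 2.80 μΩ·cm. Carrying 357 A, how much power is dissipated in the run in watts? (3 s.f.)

ρ = 2.80 μΩ·cm = 2.80×10^-8 Ω·m
Section 1: A_strand = π(3.2850e-03)² = 3.390e-05 m²; R₁ = ρL/(N·A_s) = (2.80×10^-8)(3020)/(37×3.390e-05) = 0.06741 Ω
Section 2: A = 510 mm² = 5.100e-04 m²
R₂ = (2.80×10^-8)(2720)/(5.100e-04) = 0.1493 Ω
R = R₁ + R₂ = 0.2167 Ω
P = I²R = (357)² × 0.2167 = 27600 W

27600 W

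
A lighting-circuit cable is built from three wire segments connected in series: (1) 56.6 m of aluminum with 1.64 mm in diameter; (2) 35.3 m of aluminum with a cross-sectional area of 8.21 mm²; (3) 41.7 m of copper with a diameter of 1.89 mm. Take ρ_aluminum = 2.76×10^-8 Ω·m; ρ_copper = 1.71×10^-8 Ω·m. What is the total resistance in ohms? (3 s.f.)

1.11 Ω

Seg 1: A = π(d/2)² = π(8.2000e-04 m)² = 2.112e-06 m²
R_1 = (2.76×10^-8)(56.6)/(2.112e-06) = 0.7395 Ω
Seg 2: A = 8.21 mm² = 8.210e-06 m²
R_2 = (2.76×10^-8)(35.3)/(8.210e-06) = 0.1187 Ω
Seg 3: A = π(d/2)² = π(9.4500e-04 m)² = 2.806e-06 m²
R_3 = (1.71×10^-8)(41.7)/(2.806e-06) = 0.2542 Ω
R_total = R_1 + R_2 + R_3 = 1.11 Ω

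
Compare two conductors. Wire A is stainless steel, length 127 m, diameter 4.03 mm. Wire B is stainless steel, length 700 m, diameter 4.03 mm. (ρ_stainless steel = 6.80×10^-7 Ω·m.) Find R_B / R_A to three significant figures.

R ∝ ρL/d², so R_B/R_A = (L_B/L_A)
= (700/127) = 5.51

5.51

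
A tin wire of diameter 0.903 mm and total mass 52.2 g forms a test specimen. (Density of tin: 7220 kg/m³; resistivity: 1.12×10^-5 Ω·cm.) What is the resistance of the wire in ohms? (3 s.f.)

1.97 Ω

ρ = 1.12×10^-5 Ω·cm = 1.12×10^-7 Ω·m
A = π(d/2)² = π(4.5150e-04 m)² = 6.4042e-07 m²
L = m/(density·A) = 0.0522/(7220×6.4042e-07) = 11.29 m
R = ρL/A = (1.12×10^-7)(11.29)/(6.4042e-07) = 1.97 Ω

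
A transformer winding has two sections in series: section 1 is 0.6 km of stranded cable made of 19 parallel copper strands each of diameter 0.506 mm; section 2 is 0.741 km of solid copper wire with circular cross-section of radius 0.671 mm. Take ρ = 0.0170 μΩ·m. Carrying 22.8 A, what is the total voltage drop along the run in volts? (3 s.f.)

264 V

ρ = 0.0170 μΩ·m = 1.70×10^-8 Ω·m
Section 1: A_strand = π(2.5300e-04)² = 2.011e-07 m²; R₁ = ρL/(N·A_s) = (1.70×10^-8)(600)/(19×2.011e-07) = 2.67 Ω
Section 2: A = πr² = π(6.7100e-04 m)² = 1.414e-06 m²
R₂ = (1.70×10^-8)(741)/(1.414e-06) = 8.906 Ω
R = R₁ + R₂ = 11.58 Ω
V = IR = 22.8 × 11.58 = 264 V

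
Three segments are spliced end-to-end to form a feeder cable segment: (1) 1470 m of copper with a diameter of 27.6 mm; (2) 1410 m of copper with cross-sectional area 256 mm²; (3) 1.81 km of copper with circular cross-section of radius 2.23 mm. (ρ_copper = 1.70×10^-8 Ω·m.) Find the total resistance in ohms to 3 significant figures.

2.10 Ω

Seg 1: A = π(d/2)² = π(1.3800e-02 m)² = 5.983e-04 m²
R_1 = (1.70×10^-8)(1470)/(5.983e-04) = 0.04177 Ω
Seg 2: A = 256 mm² = 2.560e-04 m²
R_2 = (1.70×10^-8)(1410)/(2.560e-04) = 0.09363 Ω
Seg 3: A = πr² = π(2.2300e-03 m)² = 1.562e-05 m²
R_3 = (1.70×10^-8)(1810)/(1.562e-05) = 1.97 Ω
R_total = R_1 + R_2 + R_3 = 2.10 Ω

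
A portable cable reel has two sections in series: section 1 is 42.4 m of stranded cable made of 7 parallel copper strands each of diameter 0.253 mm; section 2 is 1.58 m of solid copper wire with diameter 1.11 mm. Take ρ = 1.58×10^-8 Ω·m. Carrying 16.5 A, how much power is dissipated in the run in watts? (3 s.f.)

Section 1: A_strand = π(1.2650e-04)² = 5.027e-08 m²; R₁ = ρL/(N·A_s) = (1.58×10^-8)(42.4)/(7×5.027e-08) = 1.904 Ω
Section 2: A = π(d/2)² = π(5.5500e-04 m)² = 9.677e-07 m²
R₂ = (1.58×10^-8)(1.58)/(9.677e-07) = 0.0258 Ω
R = R₁ + R₂ = 1.929 Ω
P = I²R = (16.5)² × 1.929 = 525 W

525 W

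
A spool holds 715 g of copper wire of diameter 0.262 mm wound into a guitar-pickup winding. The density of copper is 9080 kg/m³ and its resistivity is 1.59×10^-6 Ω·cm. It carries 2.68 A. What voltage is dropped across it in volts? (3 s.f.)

ρ = 1.59×10^-6 Ω·cm = 1.59×10^-8 Ω·m
A = π(d/2)² = π(1.3100e-04 m)² = 5.3913e-08 m²
L = m/(density·A) = 0.715/(9080×5.3913e-08) = 1461 m
R = ρL/A = (1.59×10^-8)(1461)/(5.3913e-08) = 430.8 Ω
V = IR = 2.68 × 430.8 = 1150 V

1150 V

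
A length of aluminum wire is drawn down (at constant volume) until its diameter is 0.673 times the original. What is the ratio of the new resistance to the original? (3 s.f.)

Volume constant ⇒ L' = L/r² with r = 0.673. R' = ρL'/A' = ρ(L/r²)/(πr²d₀²/4) = R/r⁴.
Factor = 4.87

4.87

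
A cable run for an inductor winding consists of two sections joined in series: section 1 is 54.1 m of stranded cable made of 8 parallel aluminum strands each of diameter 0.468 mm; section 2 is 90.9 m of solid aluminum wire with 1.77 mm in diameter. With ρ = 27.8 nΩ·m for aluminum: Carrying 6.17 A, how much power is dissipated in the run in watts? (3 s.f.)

80.7 W

ρ = 27.8 nΩ·m = 2.78×10^-8 Ω·m
Section 1: A_strand = π(2.3400e-04)² = 1.720e-07 m²; R₁ = ρL/(N·A_s) = (2.78×10^-8)(54.1)/(8×1.720e-07) = 1.093 Ω
Section 2: A = π(d/2)² = π(8.8500e-04 m)² = 2.461e-06 m²
R₂ = (2.78×10^-8)(90.9)/(2.461e-06) = 1.027 Ω
R = R₁ + R₂ = 2.12 Ω
P = I²R = (6.17)² × 2.12 = 80.7 W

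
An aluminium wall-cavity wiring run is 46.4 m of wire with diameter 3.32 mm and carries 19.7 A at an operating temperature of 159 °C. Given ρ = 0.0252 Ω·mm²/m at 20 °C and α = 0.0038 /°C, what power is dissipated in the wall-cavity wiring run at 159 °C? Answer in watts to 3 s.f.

80.1 W

ρ = 0.0252 Ω·mm²/m = 2.52×10^-8 Ω·m
A = π(d/2)² = π(1.6600e-03 m)² = 8.657e-06 m²
R₍20₎ = ρL/A = (2.52×10^-8)(46.4)/(8.657e-06) = 0.1351 Ω
R₍159₎ = R₍20₎(1 + αΔT) = 0.1351 × (1 + 0.0038×139) = 0.2064 Ω
P = I²R = (19.7)² × 0.2064 = 80.1 W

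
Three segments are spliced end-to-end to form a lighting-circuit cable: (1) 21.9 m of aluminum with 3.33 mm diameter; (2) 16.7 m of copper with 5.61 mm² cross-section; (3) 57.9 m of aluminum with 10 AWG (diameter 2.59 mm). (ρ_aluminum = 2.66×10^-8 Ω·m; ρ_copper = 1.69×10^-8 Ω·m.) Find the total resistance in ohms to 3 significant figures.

Seg 1: A = π(d/2)² = π(1.6650e-03 m)² = 8.709e-06 m²
R_1 = (2.66×10^-8)(21.9)/(8.709e-06) = 0.06689 Ω
Seg 2: A = 5.61 mm² = 5.610e-06 m²
R_2 = (1.69×10^-8)(16.7)/(5.610e-06) = 0.05031 Ω
Seg 3: A = π(2.59/2 mm)² = π(1.2950e-03 m)² = 5.269e-06 m²
R_3 = (2.66×10^-8)(57.9)/(5.269e-06) = 0.2923 Ω
R_total = R_1 + R_2 + R_3 = 0.410 Ω

0.410 Ω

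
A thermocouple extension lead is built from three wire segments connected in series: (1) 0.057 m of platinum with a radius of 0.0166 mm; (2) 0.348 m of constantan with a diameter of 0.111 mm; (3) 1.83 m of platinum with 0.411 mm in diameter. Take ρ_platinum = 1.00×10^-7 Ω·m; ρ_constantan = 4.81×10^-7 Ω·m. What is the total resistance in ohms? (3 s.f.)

Seg 1: A = πr² = π(1.6600e-05 m)² = 8.657e-10 m²
R_1 = (1.00×10^-7)(0.057)/(8.657e-10) = 6.584 Ω
Seg 2: A = π(d/2)² = π(5.5500e-05 m)² = 9.677e-09 m²
R_2 = (4.81×10^-7)(0.348)/(9.677e-09) = 17.3 Ω
Seg 3: A = π(d/2)² = π(2.0550e-04 m)² = 1.327e-07 m²
R_3 = (1.00×10^-7)(1.83)/(1.327e-07) = 1.379 Ω
R_total = R_1 + R_2 + R_3 = 25.3 Ω

25.3 Ω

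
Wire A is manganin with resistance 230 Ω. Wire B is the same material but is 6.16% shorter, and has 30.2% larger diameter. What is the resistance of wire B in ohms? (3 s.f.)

R ∝ L/d², so R_B/R_A = (1 − 6.16/100) × (1 + 30.2/100)⁻²
= 0.9384 × 0.5899 = 0.5536
R_B = 0.5536 × 230 = 127 Ω

127 Ω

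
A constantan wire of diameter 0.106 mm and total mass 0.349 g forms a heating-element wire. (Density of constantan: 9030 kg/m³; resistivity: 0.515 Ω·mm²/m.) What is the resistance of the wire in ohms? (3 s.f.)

ρ = 0.515 Ω·mm²/m = 5.15×10^-7 Ω·m
A = π(d/2)² = π(5.3000e-05 m)² = 8.8247e-09 m²
L = m/(density·A) = 3.490×10^-4/(9030×8.8247e-09) = 4.38 m
R = ρL/A = (5.15×10^-7)(4.38)/(8.8247e-09) = 256 Ω

256 Ω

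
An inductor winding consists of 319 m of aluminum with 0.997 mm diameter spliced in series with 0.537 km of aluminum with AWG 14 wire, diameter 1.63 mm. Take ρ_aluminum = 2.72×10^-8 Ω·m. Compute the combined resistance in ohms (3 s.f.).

18.1 Ω

Segment 1: A = π(d/2)² = π(4.9850e-04 m)² = 7.807e-07 m²
R₁ = ρL/A = (2.72×10^-8)(319)/(7.807e-07) = 11.11 Ω
Segment 2: A = π(1.63/2 mm)² = π(8.1500e-04 m)² = 2.087e-06 m²
R₂ = (2.72×10^-8)(537)/(2.087e-06) = 7 Ω
R = R₁ + R₂ = 18.1 Ω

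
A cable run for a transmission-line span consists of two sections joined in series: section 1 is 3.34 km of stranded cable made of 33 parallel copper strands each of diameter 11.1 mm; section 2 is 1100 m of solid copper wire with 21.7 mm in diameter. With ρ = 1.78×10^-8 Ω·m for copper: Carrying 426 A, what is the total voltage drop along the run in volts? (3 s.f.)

30.5 V

Section 1: A_strand = π(5.5500e-03)² = 9.677e-05 m²; R₁ = ρL/(N·A_s) = (1.78×10^-8)(3340)/(33×9.677e-05) = 0.01862 Ω
Section 2: A = π(d/2)² = π(1.0850e-02 m)² = 3.698e-04 m²
R₂ = (1.78×10^-8)(1100)/(3.698e-04) = 0.05294 Ω
R = R₁ + R₂ = 0.07156 Ω
V = IR = 426 × 0.07156 = 30.5 V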